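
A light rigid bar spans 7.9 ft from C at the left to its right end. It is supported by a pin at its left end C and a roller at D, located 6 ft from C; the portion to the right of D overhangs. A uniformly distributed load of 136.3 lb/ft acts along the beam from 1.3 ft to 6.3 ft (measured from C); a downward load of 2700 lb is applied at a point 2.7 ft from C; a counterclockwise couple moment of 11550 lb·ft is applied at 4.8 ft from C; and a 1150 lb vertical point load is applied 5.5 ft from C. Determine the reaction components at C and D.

Resultant of the distributed load: 136.3 × 5 = 681.5 lb at 3.8 ft from C.
Taking moments about C: D_y·6 − (136.3·5)·3.8 − 2700·2.7 + 11550 − 1150·5.5 = 0 → D_y = 4654.7/6 = 775.783 ≈ 775.8 lb.
ΣF_y = 0: C_y + 775.783 − 136.3·5 − 2700 − 1150 = 0 → C_y = 3756 lb.
ΣF_x = 0: no horizontal applied forces, so C_x = 0.

C_x = 0, C_y = 3756 lb, D_y = 775.8 lb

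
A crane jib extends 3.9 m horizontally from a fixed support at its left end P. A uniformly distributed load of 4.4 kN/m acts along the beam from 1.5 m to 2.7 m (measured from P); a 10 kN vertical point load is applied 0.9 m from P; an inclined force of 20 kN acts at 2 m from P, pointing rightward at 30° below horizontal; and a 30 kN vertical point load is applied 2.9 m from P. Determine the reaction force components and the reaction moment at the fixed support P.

Resultant of the distributed load: 4.4 × 1.2 = 5.28 kN at 2.1 m from P.
ΣF_x = 0: P_x + 20·cos30° = 0 → P_x = -17.32 kN.
ΣF_y = 0: P_y − 4.4·1.2 − 10 − 20·sin30° − 30 = 0 → P_y = 55.28 kN.
ΣM about P: M_P − (4.4·1.2)·2.1 − 10·0.9 − 20·sin30°·2 − 30·2.9 = 0 → M_P = 127.1 kN·m.

P_x = -17.32 kN, P_y = 55.28 kN, M_P = 127.1 kN·m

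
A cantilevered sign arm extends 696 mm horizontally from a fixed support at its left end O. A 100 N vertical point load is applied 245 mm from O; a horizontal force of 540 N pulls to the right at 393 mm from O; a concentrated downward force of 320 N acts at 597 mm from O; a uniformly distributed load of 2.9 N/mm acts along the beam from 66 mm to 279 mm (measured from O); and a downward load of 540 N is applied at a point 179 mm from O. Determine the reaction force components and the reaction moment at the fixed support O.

O_x = -540.0 N, O_y = 1578 N, M_O = 418800 N·mm

Resultant of the distributed load: 2.9 × 213 = 617.7 N at 172.5 mm from O.
ΣF_x = 0: O_x + 540 = 0 → O_x = -540.0 N.
ΣF_y = 0: O_y − 100 − 320 − 2.9·213 − 540 = 0 → O_y = 1578 N.
ΣM about O: M_O − 100·245 − 320·597 − (2.9·213)·172.5 − 540·179 = 0 → M_O = 418800 N·mm.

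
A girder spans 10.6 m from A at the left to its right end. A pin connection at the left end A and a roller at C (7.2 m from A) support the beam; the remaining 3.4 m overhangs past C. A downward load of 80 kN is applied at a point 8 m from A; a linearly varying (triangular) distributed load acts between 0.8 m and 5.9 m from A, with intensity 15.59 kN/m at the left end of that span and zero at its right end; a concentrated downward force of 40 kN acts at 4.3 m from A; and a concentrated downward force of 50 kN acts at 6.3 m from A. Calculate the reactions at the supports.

Resultant of the triangular load: ½ × 15.59 × 5.1 = 39.7545 kN, acting at 2.5 m from A (one-third of the span from the peak).
Moments about A: C_y·7.2 − 80·8 − (½·15.59·5.1)·2.5 − 40·4.3 − 50·6.3 = 0 → C_y = 1226.38625/7.2 = 170.331 ≈ 170.3 kN.
ΣF_y = 0: A_y + 170.331 − 80 − ½·15.59·5.1 − 40 − 50 = 0 → A_y = 39.42 kN.
ΣF_x = 0: no horizontal applied forces, so A_x = 0.

A_x = 0, A_y = 39.42 kN, C_y = 170.3 kN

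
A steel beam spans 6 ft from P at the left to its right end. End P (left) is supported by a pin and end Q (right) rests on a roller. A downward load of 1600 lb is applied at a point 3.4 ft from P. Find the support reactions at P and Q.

P_x = 0, P_y = 693.3 lb, Q_y = 906.7 lb

Taking moments about P: Q_y·6 − 1600·3.4 = 0 → Q_y = 5440/6 = 906.667 ≈ 906.7 lb.
ΣF_y = 0: P_y + 906.667 − 1600 = 0 → P_y = 693.3 lb.
ΣF_x = 0: no horizontal applied forces, so P_x = 0.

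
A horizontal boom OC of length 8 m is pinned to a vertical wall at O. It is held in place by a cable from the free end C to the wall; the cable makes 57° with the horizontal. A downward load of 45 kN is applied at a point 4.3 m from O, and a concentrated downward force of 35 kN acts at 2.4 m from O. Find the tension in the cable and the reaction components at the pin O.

T = 41.36 kN, O_x = 22.53 kN, O_y = 45.31 kN

ΣM about O: T·sin57°·8 − 45·4.3 − 35·2.4 = 0 → T = 277.5/(8·0.838671) = 41.3601 ≈ 41.36 kN.
ΣF_x = 0: O_x − T·cos57° = 0 → O_x = 41.3601 × 0.544639 = 22.53 kN.
ΣF_y = 0: O_y + T·sin57° − 45 − 35 = 0 → O_y = 80 − 41.3601 × 0.838671 = 45.31 kN.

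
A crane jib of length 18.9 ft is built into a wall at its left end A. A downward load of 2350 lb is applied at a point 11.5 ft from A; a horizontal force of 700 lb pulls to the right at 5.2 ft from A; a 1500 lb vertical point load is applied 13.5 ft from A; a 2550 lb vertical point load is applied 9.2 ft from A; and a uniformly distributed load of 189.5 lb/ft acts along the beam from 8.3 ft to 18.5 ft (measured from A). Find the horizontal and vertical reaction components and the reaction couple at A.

Resultant of the distributed load: 189.5 × 10.2 = 1932.9 lb at 13.4 ft from A.
ΣF_x = 0: A_x + 700 = 0 → A_x = -700.0 lb.
ΣF_y = 0: A_y − 2350 − 1500 − 2550 − 189.5·10.2 = 0 → A_y = 8333 lb.
ΣM about A: M_A − 2350·11.5 − 1500·13.5 − 2550·9.2 − (189.5·10.2)·13.4 = 0 → M_A = 96640 lb·ft.

A_x = -700.0 lb, A_y = 8333 lb, M_A = 96640 lb·ft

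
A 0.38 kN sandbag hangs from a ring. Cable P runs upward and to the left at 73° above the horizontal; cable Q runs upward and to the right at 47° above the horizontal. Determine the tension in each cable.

T_P = 0.2993 kN, T_Q = 0.1283 kN

ΣF_x = 0: −T_P·cos73° + T_Q·cos47° = 0 → T_Q = 0.428699·T_P.
ΣF_y = 0: T_P·sin73° + T_Q·sin47° = 0.38.
Substitute: T_P·(0.956305 + 0.428699·0.731354) = 0.38 → T_P = 0.299251 ≈ 0.2993 kN.
Then T_Q = 0.428699 × 0.299251 = 0.1283 kN.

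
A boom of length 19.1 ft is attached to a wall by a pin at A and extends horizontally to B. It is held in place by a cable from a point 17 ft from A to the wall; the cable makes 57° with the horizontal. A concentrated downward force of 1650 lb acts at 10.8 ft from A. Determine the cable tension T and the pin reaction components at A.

T = 1250 lb, A_x = 680.7 lb, A_y = 601.8 lb

ΣM about A: T·sin57°·17 − 1650·10.8 = 0 → T = 17820/(17·0.838671) = 1249.88 ≈ 1250 lb.
ΣF_x = 0: A_x − T·cos57° = 0 → A_x = 1249.88 × 0.544639 = 680.7 lb.
ΣF_y = 0: A_y + T·sin57° − 1650 = 0 → A_y = 1650 − 1249.88 × 0.838671 = 601.8 lb.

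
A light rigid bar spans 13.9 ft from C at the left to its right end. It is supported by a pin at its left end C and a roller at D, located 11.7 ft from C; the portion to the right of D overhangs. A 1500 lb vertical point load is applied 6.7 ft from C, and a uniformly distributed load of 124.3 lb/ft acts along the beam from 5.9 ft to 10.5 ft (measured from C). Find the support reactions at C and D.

C_x = 0, C_y = 812.1 lb, D_y = 1260 lb

Resultant of the distributed load: 124.3 × 4.6 = 571.78 lb at 8.2 ft from C.
Taking moments about C: D_y·11.7 − 1500·6.7 − (124.3·4.6)·8.2 = 0 → D_y = 14738.596/11.7 = 1259.71 ≈ 1260 lb.
ΣF_y = 0: C_y + 1259.71 − 1500 − 124.3·4.6 = 0 → C_y = 812.1 lb.
ΣF_x = 0: no horizontal applied forces, so C_x = 0.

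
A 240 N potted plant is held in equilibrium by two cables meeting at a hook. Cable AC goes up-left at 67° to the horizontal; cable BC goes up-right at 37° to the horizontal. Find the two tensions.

T_AC = 197.5 N, T_BC = 96.65 N

ΣF_x = 0: −T_AC·cos67° + T_BC·cos37° = 0 → T_BC = 0.489248·T_AC.
ΣF_y = 0: T_AC·sin67° + T_BC·sin37° = 240.
Substitute: T_AC·(0.920505 + 0.489248·0.601815) = 240 → T_AC = 197.54 ≈ 197.5 N.
Then T_BC = 0.489248 × 197.54 = 96.65 N.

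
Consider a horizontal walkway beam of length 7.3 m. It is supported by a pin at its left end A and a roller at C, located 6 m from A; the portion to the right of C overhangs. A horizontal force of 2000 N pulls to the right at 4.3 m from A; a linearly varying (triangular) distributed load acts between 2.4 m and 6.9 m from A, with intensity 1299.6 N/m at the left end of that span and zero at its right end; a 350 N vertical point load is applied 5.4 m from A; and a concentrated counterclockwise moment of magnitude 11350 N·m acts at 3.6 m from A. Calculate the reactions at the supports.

A_x = -2000 N, A_y = 2950 N, C_y = 324.0 N

Resultant of the triangular load: ½ × 1299.6 × 4.5 = 2924.1 N, acting at 3.9 m from A (one-third of the span from the peak).
Moments about A: C_y·6 − (½·1299.6·4.5)·3.9 − 350·5.4 + 11350 = 0 → C_y = 1943.99/6 = 323.998 ≈ 324.0 N.
ΣF_y = 0: A_y + 323.998 − ½·1299.6·4.5 − 350 = 0 → A_y = 2950 N.
ΣF_x = 0: A_x + 2000 = 0 → A_x = -2000 N.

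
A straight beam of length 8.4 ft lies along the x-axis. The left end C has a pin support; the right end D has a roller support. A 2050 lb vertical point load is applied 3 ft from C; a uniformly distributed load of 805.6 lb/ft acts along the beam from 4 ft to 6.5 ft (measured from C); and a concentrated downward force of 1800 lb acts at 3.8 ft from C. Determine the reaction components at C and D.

C_x = 0, C_y = 3059 lb, D_y = 2805 lb

Resultant of the distributed load: 805.6 × 2.5 = 2014 lb at 5.25 ft from C.
ΣM about C: D_y·8.4 − 2050·3 − (805.6·2.5)·5.25 − 1800·3.8 = 0 → D_y = 23563.5/8.4 = 2805.18 ≈ 2805 lb.
ΣF_y = 0: C_y + 2805.18 − 2050 − 805.6·2.5 − 1800 = 0 → C_y = 3059 lb.
ΣF_x = 0: no horizontal applied forces, so C_x = 0.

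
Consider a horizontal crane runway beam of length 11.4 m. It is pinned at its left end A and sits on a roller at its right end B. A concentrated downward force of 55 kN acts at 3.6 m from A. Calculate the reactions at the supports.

A_x = 0, A_y = 37.63 kN, B_y = 17.37 kN

ΣM about A: B_y·11.4 − 55·3.6 = 0 → B_y = 198/11.4 = 17.3684 ≈ 17.37 kN.
ΣF_y = 0: A_y + 17.3684 − 55 = 0 → A_y = 37.63 kN.
ΣF_x = 0: no horizontal applied forces, so A_x = 0.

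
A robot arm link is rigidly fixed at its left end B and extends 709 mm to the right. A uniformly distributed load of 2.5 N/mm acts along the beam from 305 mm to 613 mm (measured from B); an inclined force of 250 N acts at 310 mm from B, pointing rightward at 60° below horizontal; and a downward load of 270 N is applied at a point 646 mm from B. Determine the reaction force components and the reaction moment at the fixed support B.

Resultant of the distributed load: 2.5 × 308 = 770 N at 459 mm from B.
ΣF_x = 0: B_x + 250·cos60° = 0 → B_x = -125.0 N.
ΣF_y = 0: B_y − 2.5·308 − 250·sin60° − 270 = 0 → B_y = 1257 N.
ΣM about B: M_B − (2.5·308)·459 − 250·sin60°·310 − 270·646 = 0 → M_B = 595000 N·mm.

B_x = -125.0 N, B_y = 1257 N, M_B = 595000 N·mm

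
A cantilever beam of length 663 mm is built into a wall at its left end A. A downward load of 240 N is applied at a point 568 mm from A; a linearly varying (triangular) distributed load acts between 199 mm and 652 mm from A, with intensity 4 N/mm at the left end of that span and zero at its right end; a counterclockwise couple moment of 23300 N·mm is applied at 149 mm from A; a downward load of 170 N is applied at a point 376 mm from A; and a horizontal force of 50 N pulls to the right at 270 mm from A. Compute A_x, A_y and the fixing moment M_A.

A_x = -50.00 N, A_y = 1316 N, M_A = 494000 N·mm

Resultant of the triangular load: ½ × 4 × 453 = 906 N, acting at 350 mm from A (one-third of the span from the peak).
ΣF_x = 0: A_x + 50 = 0 → A_x = -50.00 N.
ΣF_y = 0: A_y − 240 − ½·4·453 − 170 = 0 → A_y = 1316 N.
ΣM about A: M_A − 240·568 − (½·4·453)·350 + 23300 − 170·376 = 0 → M_A = 494000 N·mm.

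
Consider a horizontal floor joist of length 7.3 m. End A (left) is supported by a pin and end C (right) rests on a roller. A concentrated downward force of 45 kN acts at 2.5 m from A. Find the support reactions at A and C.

A_x = 0, A_y = 29.59 kN, C_y = 15.41 kN

Taking moments about A: C_y·7.3 − 45·2.5 = 0 → C_y = 112.5/7.3 = 15.411 ≈ 15.41 kN.
ΣF_y = 0: A_y + 15.411 − 45 = 0 → A_y = 29.59 kN.
ΣF_x = 0: no horizontal applied forces, so A_x = 0.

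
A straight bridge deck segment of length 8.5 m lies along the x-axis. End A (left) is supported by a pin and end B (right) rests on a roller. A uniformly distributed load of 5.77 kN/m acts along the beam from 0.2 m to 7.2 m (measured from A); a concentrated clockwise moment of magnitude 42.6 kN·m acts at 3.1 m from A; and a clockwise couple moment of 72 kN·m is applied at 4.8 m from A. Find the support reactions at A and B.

A_x = 0, A_y = 9.326 kN, B_y = 31.06 kN

Resultant of the distributed load: 5.77 × 7 = 40.39 kN at 3.7 m from A.
Taking moments about A: B_y·8.5 − (5.77·7)·3.7 − 42.6 − 72 = 0 → B_y = 264.043/8.5 = 31.0639 ≈ 31.06 kN.
ΣF_y = 0: A_y + 31.0639 − 5.77·7 = 0 → A_y = 9.326 kN.
ΣF_x = 0: no horizontal applied forces, so A_x = 0.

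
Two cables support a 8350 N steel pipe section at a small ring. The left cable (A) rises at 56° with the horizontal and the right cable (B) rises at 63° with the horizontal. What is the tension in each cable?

ΣF_x = 0: −T_A·cos56° + T_B·cos63° = 0 → T_B = 1.23173·T_A.
ΣF_y = 0: T_A·sin56° + T_B·sin63° = 8350.
Substitute: T_A·(0.829038 + 1.23173·0.891007) = 8350 → T_A = 4334.24 ≈ 4334 N.
Then T_B = 1.23173 × 4334.24 = 5339 N.

T_A = 4334 N, T_B = 5339 N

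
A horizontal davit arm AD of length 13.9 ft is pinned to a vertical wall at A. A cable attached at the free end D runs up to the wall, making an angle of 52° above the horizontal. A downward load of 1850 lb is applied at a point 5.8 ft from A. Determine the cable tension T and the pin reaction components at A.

T = 979.6 lb, A_x = 603.1 lb, A_y = 1078 lb

ΣM about A: T·sin52°·13.9 − 1850·5.8 = 0 → T = 10730/(13.9·0.788011) = 979.609 ≈ 979.6 lb.
ΣF_x = 0: A_x − T·cos52° = 0 → A_x = 979.609 × 0.615661 = 603.1 lb.
ΣF_y = 0: A_y + T·sin52° − 1850 = 0 → A_y = 1850 − 979.609 × 0.788011 = 1078 lb.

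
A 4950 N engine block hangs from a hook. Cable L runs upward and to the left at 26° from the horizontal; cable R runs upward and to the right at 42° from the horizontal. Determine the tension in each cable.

T_L = 3967 N, T_R = 4798 N

ΣF_x = 0: −T_L·cos26° + T_R·cos42° = 0 → T_R = 1.20945·T_L.
ΣF_y = 0: T_L·sin26° + T_R·sin42° = 4950.
Substitute: T_L·(0.438371 + 1.20945·0.669131) = 4950 → T_L = 3967.45 ≈ 3967 N.
Then T_R = 1.20945 × 3967.45 = 4798 N.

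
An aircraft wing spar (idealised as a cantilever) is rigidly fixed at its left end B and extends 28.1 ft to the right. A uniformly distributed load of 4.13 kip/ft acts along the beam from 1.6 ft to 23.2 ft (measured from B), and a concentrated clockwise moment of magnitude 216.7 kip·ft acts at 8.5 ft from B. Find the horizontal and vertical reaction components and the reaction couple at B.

Resultant of the distributed load: 4.13 × 21.6 = 89.208 kip at 12.4 ft from B.
ΣF_x = 0: B_x = 0.
ΣF_y = 0: B_y − 4.13·21.6 = 0 → B_y = 89.21 kip.
ΣM about B: M_B − (4.13·21.6)·12.4 − 216.7 = 0 → M_B = 1323 kip·ft.

B_x = 0, B_y = 89.21 kip, M_B = 1323 kip·ft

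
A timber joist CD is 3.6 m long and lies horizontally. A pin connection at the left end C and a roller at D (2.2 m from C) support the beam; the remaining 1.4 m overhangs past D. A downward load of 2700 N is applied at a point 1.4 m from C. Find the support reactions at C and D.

C_x = 0, C_y = 981.8 N, D_y = 1718 N

Taking moments about C: D_y·2.2 − 2700·1.4 = 0 → D_y = 3780/2.2 = 1718.18 ≈ 1718 N.
ΣF_y = 0: C_y + 1718.18 − 2700 = 0 → C_y = 981.8 N.
ΣF_x = 0: no horizontal applied forces, so C_x = 0.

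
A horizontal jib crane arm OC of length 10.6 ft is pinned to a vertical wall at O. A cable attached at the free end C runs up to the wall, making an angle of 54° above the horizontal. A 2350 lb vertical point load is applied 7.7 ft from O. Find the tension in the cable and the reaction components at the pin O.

ΣM about O: T·sin54°·10.6 − 2350·7.7 = 0 → T = 18095/(10.6·0.809017) = 2110.06 ≈ 2110 lb.
ΣF_x = 0: O_x − T·cos54° = 0 → O_x = 2110.06 × 0.587785 = 1240 lb.
ΣF_y = 0: O_y + T·sin54° − 2350 = 0 → O_y = 2350 − 2110.06 × 0.809017 = 642.9 lb.

T = 2110 lb, O_x = 1240 lb, O_y = 642.9 lb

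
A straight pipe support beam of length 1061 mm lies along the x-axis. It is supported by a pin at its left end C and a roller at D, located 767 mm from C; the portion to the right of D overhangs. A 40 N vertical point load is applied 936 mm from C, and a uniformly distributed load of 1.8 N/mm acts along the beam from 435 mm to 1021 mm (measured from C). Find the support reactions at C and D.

C_x = 0, C_y = 44.82 N, D_y = 1050 N

Resultant of the distributed load: 1.8 × 586 = 1054.8 N at 728 mm from C.
ΣM about C: D_y·767 − 40·936 − (1.8·586)·728 = 0 → D_y = 805334.4/767 = 1049.98 ≈ 1050 N.
ΣF_y = 0: C_y + 1049.98 − 40 − 1.8·586 = 0 → C_y = 44.82 N.
ΣF_x = 0: no horizontal applied forces, so C_x = 0.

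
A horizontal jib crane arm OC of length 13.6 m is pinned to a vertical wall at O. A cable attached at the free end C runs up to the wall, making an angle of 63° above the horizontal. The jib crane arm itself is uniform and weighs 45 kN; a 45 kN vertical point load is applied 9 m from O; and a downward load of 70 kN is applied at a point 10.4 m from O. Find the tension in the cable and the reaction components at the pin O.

ΣM about O: T·sin63°·13.6 − 45·6.8 − 45·9 − 70·10.4 = 0 → T = 1439/(13.6·0.891007) = 118.752 ≈ 118.8 kN.
ΣF_x = 0: O_x − T·cos63° = 0 → O_x = 118.752 × 0.45399 = 53.91 kN.
ΣF_y = 0: O_y + T·sin63° − 45 − 45 − 70 = 0 → O_y = 160 − 118.752 × 0.891007 = 54.19 kN.

T = 118.8 kN, O_x = 53.91 kN, O_y = 54.19 kN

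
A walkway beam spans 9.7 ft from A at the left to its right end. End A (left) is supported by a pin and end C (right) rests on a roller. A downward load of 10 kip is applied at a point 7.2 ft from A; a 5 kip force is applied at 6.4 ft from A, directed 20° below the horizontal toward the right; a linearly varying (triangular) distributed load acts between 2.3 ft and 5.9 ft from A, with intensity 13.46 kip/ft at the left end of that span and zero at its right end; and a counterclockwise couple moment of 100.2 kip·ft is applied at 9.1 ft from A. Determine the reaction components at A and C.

Resultant of the triangular load: ½ × 13.46 × 3.6 = 24.228 kip, acting at 3.5 ft from A (one-third of the span from the peak).
Taking moments about A: C_y·9.7 − 10·7.2 − 5·sin20°·6.4 − (½·13.46·3.6)·3.5 + 100.2 = 0 → C_y = 67.5426/9.7 = 6.96315 ≈ 6.963 kip.
ΣF_y = 0: A_y + 6.96315 − 10 − 5·sin20° − ½·13.46·3.6 = 0 → A_y = 28.97 kip.
ΣF_x = 0: A_x + 5·cos20° = 0 → A_x = -4.698 kip.

A_x = -4.698 kip, A_y = 28.97 kip, C_y = 6.963 kip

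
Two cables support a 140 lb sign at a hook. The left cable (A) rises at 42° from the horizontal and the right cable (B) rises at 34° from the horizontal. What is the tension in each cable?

T_A = 119.6 lb, T_B = 107.2 lb

ΣF_x = 0: −T_A·cos42° + T_B·cos34° = 0 → T_B = 0.896395·T_A.
ΣF_y = 0: T_A·sin42° + T_B·sin34° = 140.
Substitute: T_A·(0.669131 + 0.896395·0.559193) = 140 → T_A = 119.618 ≈ 119.6 lb.
Then T_B = 0.896395 × 119.618 = 107.2 lb.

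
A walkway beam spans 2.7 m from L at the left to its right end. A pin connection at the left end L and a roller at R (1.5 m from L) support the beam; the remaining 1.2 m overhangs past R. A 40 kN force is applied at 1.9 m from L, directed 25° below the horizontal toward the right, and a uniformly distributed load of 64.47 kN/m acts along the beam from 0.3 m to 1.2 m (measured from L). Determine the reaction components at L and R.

L_x = -36.25 kN, L_y = 24.50 kN, R_y = 50.42 kN

Resultant of the distributed load: 64.47 × 0.9 = 58.023 kN at 0.75 m from L.
ΣM about L: R_y·1.5 − 40·sin25°·1.9 − (64.47·0.9)·0.75 = 0 → R_y = 75.6362/1.5 = 50.4241 ≈ 50.42 kN.
ΣF_y = 0: L_y + 50.4241 − 40·sin25° − 64.47·0.9 = 0 → L_y = 24.50 kN.
ΣF_x = 0: L_x + 40·cos25° = 0 → L_x = -36.25 kN.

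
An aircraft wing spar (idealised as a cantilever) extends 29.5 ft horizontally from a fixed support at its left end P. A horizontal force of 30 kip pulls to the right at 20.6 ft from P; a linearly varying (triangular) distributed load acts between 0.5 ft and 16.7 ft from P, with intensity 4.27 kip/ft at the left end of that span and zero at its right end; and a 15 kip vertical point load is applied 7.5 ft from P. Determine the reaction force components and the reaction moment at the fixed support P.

P_x = -30.00 kip, P_y = 49.59 kip, M_P = 316.6 kip·ft

Resultant of the triangular load: ½ × 4.27 × 16.2 = 34.587 kip, acting at 5.9 ft from P (one-third of the span from the peak).
ΣF_x = 0: P_x + 30 = 0 → P_x = -30.00 kip.
ΣF_y = 0: P_y − ½·4.27·16.2 − 15 = 0 → P_y = 49.59 kip.
ΣM about P: M_P − (½·4.27·16.2)·5.9 − 15·7.5 = 0 → M_P = 316.6 kip·ft.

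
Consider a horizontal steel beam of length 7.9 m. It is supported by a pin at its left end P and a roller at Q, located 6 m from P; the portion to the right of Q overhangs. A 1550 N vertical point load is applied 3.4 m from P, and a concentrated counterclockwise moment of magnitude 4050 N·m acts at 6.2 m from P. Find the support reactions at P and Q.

P_x = 0, P_y = 1347 N, Q_y = 203.3 N

Taking moments about P: Q_y·6 − 1550·3.4 + 4050 = 0 → Q_y = 1220/6 = 203.333 ≈ 203.3 N.
ΣF_y = 0: P_y + 203.333 − 1550 = 0 → P_y = 1347 N.
ΣF_x = 0: no horizontal applied forces, so P_x = 0.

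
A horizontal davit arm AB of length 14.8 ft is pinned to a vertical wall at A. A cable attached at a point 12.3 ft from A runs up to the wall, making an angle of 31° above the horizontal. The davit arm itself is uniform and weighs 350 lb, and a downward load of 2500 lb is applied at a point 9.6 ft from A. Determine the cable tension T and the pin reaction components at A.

ΣM about A: T·sin31°·12.3 − 350·7.4 − 2500·9.6 = 0 → T = 26590/(12.3·0.515038) = 4197.34 ≈ 4197 lb.
ΣF_x = 0: A_x − T·cos31° = 0 → A_x = 4197.34 × 0.857167 = 3598 lb.
ΣF_y = 0: A_y + T·sin31° − 350 − 2500 = 0 → A_y = 2850 − 4197.34 × 0.515038 = 688.2 lb.

T = 4197 lb, A_x = 3598 lb, A_y = 688.2 lb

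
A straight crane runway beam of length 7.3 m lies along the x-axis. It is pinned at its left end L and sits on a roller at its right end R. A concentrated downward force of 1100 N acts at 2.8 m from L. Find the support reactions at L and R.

L_x = 0, L_y = 678.1 N, R_y = 421.9 N

Taking moments about L: R_y·7.3 − 1100·2.8 = 0 → R_y = 3080/7.3 = 421.918 ≈ 421.9 N.
ΣF_y = 0: L_y + 421.918 − 1100 = 0 → L_y = 678.1 N.
ΣF_x = 0: no horizontal applied forces, so L_x = 0.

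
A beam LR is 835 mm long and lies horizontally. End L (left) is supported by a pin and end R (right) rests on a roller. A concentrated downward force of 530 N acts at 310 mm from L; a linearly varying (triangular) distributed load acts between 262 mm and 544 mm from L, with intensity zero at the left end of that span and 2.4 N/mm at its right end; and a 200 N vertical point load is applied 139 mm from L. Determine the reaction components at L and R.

Resultant of the triangular load: ½ × 2.4 × 282 = 338.4 N, acting at 450 mm from L (one-third of the span from the peak).
Moments about L: R_y·835 − 530·310 − (½·2.4·282)·450 − 200·139 = 0 → R_y = 344380/835 = 412.431 ≈ 412.4 N.
ΣF_y = 0: L_y + 412.431 − 530 − ½·2.4·282 − 200 = 0 → L_y = 656.0 N.
ΣF_x = 0: no horizontal applied forces, so L_x = 0.

L_x = 0, L_y = 656.0 N, R_y = 412.4 N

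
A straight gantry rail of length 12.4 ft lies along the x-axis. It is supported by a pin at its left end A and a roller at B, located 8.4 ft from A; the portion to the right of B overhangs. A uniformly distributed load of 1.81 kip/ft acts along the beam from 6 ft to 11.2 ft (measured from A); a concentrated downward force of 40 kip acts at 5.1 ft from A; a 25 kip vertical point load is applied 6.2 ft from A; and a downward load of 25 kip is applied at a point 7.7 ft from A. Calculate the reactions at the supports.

Resultant of the distributed load: 1.81 × 5.2 = 9.412 kip at 8.6 ft from A.
ΣM about A: B_y·8.4 − (1.81·5.2)·8.6 − 40·5.1 − 25·6.2 − 25·7.7 = 0 → B_y = 632.4432/8.4 = 75.2909 ≈ 75.29 kip.
ΣF_y = 0: A_y + 75.2909 − 1.81·5.2 − 40 − 25 − 25 = 0 → A_y = 24.12 kip.
ΣF_x = 0: no horizontal applied forces, so A_x = 0.

A_x = 0, A_y = 24.12 kip, B_y = 75.29 kip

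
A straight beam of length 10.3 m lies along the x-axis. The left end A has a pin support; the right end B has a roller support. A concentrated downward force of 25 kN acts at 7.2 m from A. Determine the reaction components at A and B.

Taking moments about A: B_y·10.3 − 25·7.2 = 0 → B_y = 180/10.3 = 17.4757 ≈ 17.48 kN.
ΣF_y = 0: A_y + 17.4757 − 25 = 0 → A_y = 7.524 kN.
ΣF_x = 0: no horizontal applied forces, so A_x = 0.

A_x = 0, A_y = 7.524 kN, B_y = 17.48 kN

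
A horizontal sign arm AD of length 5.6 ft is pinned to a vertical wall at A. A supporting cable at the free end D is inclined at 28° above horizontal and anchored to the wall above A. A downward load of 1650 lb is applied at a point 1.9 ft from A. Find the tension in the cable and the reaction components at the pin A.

ΣM about A: T·sin28°·5.6 − 1650·1.9 = 0 → T = 3135/(5.6·0.469472) = 1192.45 ≈ 1192 lb.
ΣF_x = 0: A_x − T·cos28° = 0 → A_x = 1192.45 × 0.882948 = 1053 lb.
ΣF_y = 0: A_y + T·sin28° − 1650 = 0 → A_y = 1650 − 1192.45 × 0.469472 = 1090 lb.

T = 1192 lb, A_x = 1053 lb, A_y = 1090 lb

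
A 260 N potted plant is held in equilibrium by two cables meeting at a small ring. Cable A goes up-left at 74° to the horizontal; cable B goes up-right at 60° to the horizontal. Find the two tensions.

ΣF_x = 0: −T_A·cos74° + T_B·cos60° = 0 → T_B = 0.551275·T_A.
ΣF_y = 0: T_A·sin74° + T_B·sin60° = 260.
Substitute: T_A·(0.961262 + 0.551275·0.866025) = 260 → T_A = 180.721 ≈ 180.7 N.
Then T_B = 0.551275 × 180.721 = 99.63 N.

T_A = 180.7 N, T_B = 99.63 N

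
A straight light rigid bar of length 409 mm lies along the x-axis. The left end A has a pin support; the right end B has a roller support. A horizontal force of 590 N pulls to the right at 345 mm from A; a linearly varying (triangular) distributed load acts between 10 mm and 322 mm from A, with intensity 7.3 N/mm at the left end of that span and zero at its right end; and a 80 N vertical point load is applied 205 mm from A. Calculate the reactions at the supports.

Resultant of the triangular load: ½ × 7.3 × 312 = 1138.8 N, acting at 114 mm from A (one-third of the span from the peak).
Moments about A: B_y·409 − (½·7.3·312)·114 − 80·205 = 0 → B_y = 146223.2/409 = 357.514 ≈ 357.5 N.
ΣF_y = 0: A_y + 357.514 − ½·7.3·312 − 80 = 0 → A_y = 861.3 N.
ΣF_x = 0: A_x + 590 = 0 → A_x = -590.0 N.

A_x = -590.0 N, A_y = 861.3 N, B_y = 357.5 N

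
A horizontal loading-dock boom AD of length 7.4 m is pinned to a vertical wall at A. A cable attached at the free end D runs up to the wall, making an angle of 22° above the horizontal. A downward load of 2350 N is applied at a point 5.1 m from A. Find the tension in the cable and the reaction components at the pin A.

T = 4323 N, A_x = 4009 N, A_y = 730.4 N

ΣM about A: T·sin22°·7.4 − 2350·5.1 = 0 → T = 11985/(7.4·0.374607) = 4323.45 ≈ 4323 N.
ΣF_x = 0: A_x − T·cos22° = 0 → A_x = 4323.45 × 0.927184 = 4009 N.
ΣF_y = 0: A_y + T·sin22° − 2350 = 0 → A_y = 2350 − 4323.45 × 0.374607 = 730.4 N.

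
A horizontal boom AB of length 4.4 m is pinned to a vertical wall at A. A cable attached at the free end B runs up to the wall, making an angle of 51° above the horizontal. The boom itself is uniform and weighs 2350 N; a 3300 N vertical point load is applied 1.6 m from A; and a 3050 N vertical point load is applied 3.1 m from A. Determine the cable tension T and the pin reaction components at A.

ΣM about A: T·sin51°·4.4 − 2350·2.2 − 3300·1.6 − 3050·3.1 = 0 → T = 19905/(4.4·0.777146) = 5821.12 ≈ 5821 N.
ΣF_x = 0: A_x − T·cos51° = 0 → A_x = 5821.12 × 0.62932 = 3663 N.
ΣF_y = 0: A_y + T·sin51° − 2350 − 3300 − 3050 = 0 → A_y = 8700 − 5821.12 × 0.777146 = 4176 N.

T = 5821 N, A_x = 3663 N, A_y = 4176 N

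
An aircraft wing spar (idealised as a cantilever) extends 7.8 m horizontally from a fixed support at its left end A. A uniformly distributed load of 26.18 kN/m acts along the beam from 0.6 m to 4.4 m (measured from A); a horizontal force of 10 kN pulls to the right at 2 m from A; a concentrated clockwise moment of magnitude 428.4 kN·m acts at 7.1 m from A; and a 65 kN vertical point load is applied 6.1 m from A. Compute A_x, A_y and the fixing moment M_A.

Resultant of the distributed load: 26.18 × 3.8 = 99.484 kN at 2.5 m from A.
ΣF_x = 0: A_x + 10 = 0 → A_x = -10.00 kN.
ΣF_y = 0: A_y − 26.18·3.8 − 65 = 0 → A_y = 164.5 kN.
ΣM about A: M_A − (26.18·3.8)·2.5 − 428.4 − 65·6.1 = 0 → M_A = 1074 kN·m.

A_x = -10.00 kN, A_y = 164.5 kN, M_A = 1074 kN·m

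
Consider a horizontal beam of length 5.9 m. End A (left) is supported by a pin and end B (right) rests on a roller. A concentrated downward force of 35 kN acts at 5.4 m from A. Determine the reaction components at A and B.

A_x = 0, A_y = 2.966 kN, B_y = 32.03 kN

Taking moments about A: B_y·5.9 − 35·5.4 = 0 → B_y = 189/5.9 = 32.0339 ≈ 32.03 kN.
ΣF_y = 0: A_y + 32.0339 − 35 = 0 → A_y = 2.966 kN.
ΣF_x = 0: no horizontal applied forces, so A_x = 0.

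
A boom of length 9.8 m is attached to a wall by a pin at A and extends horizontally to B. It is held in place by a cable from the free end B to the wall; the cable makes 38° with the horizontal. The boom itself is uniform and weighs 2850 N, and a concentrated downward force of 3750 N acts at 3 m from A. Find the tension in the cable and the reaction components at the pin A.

ΣM about A: T·sin38°·9.8 − 2850·4.9 − 3750·3 = 0 → T = 25215/(9.8·0.615661) = 4179.18 ≈ 4179 N.
ΣF_x = 0: A_x − T·cos38° = 0 → A_x = 4179.18 × 0.788011 = 3293 N.
ΣF_y = 0: A_y + T·sin38° − 2850 − 3750 = 0 → A_y = 6600 − 4179.18 × 0.615661 = 4027 N.

T = 4179 N, A_x = 3293 N, A_y = 4027 N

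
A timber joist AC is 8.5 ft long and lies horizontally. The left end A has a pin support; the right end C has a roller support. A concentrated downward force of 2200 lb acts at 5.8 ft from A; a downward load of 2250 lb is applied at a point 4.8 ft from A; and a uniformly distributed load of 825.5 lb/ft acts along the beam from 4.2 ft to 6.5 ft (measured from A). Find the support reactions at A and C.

Resultant of the distributed load: 825.5 × 2.3 = 1898.65 lb at 5.35 ft from A.
Moments about A: C_y·8.5 − 2200·5.8 − 2250·4.8 − (825.5·2.3)·5.35 = 0 → C_y = 33717.7775/8.5 = 3966.8 ≈ 3967 lb.
ΣF_y = 0: A_y + 3966.8 − 2200 − 2250 − 825.5·2.3 = 0 → A_y = 2382 lb.
ΣF_x = 0: no horizontal applied forces, so A_x = 0.

A_x = 0, A_y = 2382 lb, C_y = 3967 lb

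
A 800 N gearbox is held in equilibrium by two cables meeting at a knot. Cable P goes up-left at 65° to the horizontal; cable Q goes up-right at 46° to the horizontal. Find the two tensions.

ΣF_x = 0: −T_P·cos65° + T_Q·cos46° = 0 → T_Q = 0.608383·T_P.
ΣF_y = 0: T_P·sin65° + T_Q·sin46° = 800.
Substitute: T_P·(0.906308 + 0.608383·0.71934) = 800 → T_P = 595.264 ≈ 595.3 N.
Then T_Q = 0.608383 × 595.264 = 362.1 N.

T_P = 595.3 N, T_Q = 362.1 N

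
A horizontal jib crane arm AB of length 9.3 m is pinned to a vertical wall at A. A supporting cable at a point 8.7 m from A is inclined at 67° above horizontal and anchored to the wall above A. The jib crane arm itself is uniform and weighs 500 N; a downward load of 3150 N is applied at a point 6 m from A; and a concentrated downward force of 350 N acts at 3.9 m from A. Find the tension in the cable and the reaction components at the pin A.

T = 2821 N, A_x = 1102 N, A_y = 1403 N

ΣM about A: T·sin67°·8.7 − 500·4.65 − 3150·6 − 350·3.9 = 0 → T = 22590/(8.7·0.920505) = 2820.79 ≈ 2821 N.
ΣF_x = 0: A_x − T·cos67° = 0 → A_x = 2820.79 × 0.390731 = 1102 N.
ΣF_y = 0: A_y + T·sin67° − 500 − 3150 − 350 = 0 → A_y = 4000 − 2820.79 × 0.920505 = 1403 N.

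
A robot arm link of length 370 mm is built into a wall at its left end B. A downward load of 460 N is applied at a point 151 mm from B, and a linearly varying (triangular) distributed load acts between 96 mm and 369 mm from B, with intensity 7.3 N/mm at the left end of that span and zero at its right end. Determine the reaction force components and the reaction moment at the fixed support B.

B_x = 0, B_y = 1456 N, M_B = 255800 N·mm

Resultant of the triangular load: ½ × 7.3 × 273 = 996.45 N, acting at 187 mm from B (one-third of the span from the peak).
ΣF_x = 0: B_x = 0.
ΣF_y = 0: B_y − 460 − ½·7.3·273 = 0 → B_y = 1456 N.
ΣM about B: M_B − 460·151 − (½·7.3·273)·187 = 0 → M_B = 255800 N·mm.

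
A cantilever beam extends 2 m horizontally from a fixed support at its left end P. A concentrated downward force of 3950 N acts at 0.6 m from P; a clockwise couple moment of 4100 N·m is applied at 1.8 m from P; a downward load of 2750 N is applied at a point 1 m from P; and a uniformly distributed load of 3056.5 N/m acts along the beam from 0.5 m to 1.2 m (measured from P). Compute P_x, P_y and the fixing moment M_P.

P_x = 0, P_y = 8840 N, M_P = 11040 N·m

Resultant of the distributed load: 3056.5 × 0.7 = 2139.55 N at 0.85 m from P.
ΣF_x = 0: P_x = 0.
ΣF_y = 0: P_y − 3950 − 2750 − 3056.5·0.7 = 0 → P_y = 8840 N.
ΣM about P: M_P − 3950·0.6 − 4100 − 2750·1 − (3056.5·0.7)·0.85 = 0 → M_P = 11040 N·m.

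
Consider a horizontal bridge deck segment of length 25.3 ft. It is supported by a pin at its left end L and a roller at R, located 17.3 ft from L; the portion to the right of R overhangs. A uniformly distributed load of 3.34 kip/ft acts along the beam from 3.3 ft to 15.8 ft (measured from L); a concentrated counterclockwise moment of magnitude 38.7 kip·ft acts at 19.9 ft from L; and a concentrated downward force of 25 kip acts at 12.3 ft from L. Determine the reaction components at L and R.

Resultant of the distributed load: 3.34 × 12.5 = 41.75 kip at 9.55 ft from L.
ΣM about L: R_y·17.3 − (3.34·12.5)·9.55 + 38.7 − 25·12.3 = 0 → R_y = 667.5125/17.3 = 38.5845 ≈ 38.58 kip.
ΣF_y = 0: L_y + 38.5845 − 3.34·12.5 − 25 = 0 → L_y = 28.17 kip.
ΣF_x = 0: no horizontal applied forces, so L_x = 0.

L_x = 0, L_y = 28.17 kip, R_y = 38.58 kip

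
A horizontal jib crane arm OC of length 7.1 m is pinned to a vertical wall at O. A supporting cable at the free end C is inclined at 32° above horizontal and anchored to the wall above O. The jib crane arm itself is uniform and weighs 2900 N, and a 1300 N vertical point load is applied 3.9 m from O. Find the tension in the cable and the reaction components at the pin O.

T = 4084 N, O_x = 3463 N, O_y = 2036 N

ΣM about O: T·sin32°·7.1 − 2900·3.55 − 1300·3.9 = 0 → T = 15365/(7.1·0.529919) = 4083.8 ≈ 4084 N.
ΣF_x = 0: O_x − T·cos32° = 0 → O_x = 4083.8 × 0.848048 = 3463 N.
ΣF_y = 0: O_y + T·sin32° − 2900 − 1300 = 0 → O_y = 4200 − 4083.8 × 0.529919 = 2036 N.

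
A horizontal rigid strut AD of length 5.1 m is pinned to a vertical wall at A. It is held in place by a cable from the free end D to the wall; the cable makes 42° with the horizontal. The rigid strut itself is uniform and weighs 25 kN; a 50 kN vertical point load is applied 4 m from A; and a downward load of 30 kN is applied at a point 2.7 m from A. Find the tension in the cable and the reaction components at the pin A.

ΣM about A: T·sin42°·5.1 − 25·2.55 − 50·4 − 30·2.7 = 0 → T = 344.75/(5.1·0.669131) = 101.024 ≈ 101.0 kN.
ΣF_x = 0: A_x − T·cos42° = 0 → A_x = 101.024 × 0.743145 = 75.08 kN.
ΣF_y = 0: A_y + T·sin42° − 25 − 50 − 30 = 0 → A_y = 105 − 101.024 × 0.669131 = 37.40 kN.

T = 101.0 kN, A_x = 75.08 kN, A_y = 37.40 kN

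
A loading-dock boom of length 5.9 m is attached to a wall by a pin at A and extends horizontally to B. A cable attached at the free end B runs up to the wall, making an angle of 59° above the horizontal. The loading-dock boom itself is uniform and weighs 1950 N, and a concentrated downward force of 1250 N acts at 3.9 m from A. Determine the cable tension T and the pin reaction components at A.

ΣM about A: T·sin59°·5.9 − 1950·2.95 − 1250·3.9 = 0 → T = 10627.5/(5.9·0.857167) = 2101.42 ≈ 2101 N.
ΣF_x = 0: A_x − T·cos59° = 0 → A_x = 2101.42 × 0.515038 = 1082 N.
ΣF_y = 0: A_y + T·sin59° − 1950 − 1250 = 0 → A_y = 3200 − 2101.42 × 0.857167 = 1399 N.

T = 2101 N, A_x = 1082 N, A_y = 1399 N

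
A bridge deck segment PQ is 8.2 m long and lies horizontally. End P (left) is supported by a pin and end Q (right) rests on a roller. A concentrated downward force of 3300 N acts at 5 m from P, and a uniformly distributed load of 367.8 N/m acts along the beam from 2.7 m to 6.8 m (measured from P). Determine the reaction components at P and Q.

P_x = 0, P_y = 1922 N, Q_y = 2886 N

Resultant of the distributed load: 367.8 × 4.1 = 1507.98 N at 4.75 m from P.
Taking moments about P: Q_y·8.2 − 3300·5 − (367.8·4.1)·4.75 = 0 → Q_y = 23662.905/8.2 = 2885.72 ≈ 2886 N.
ΣF_y = 0: P_y + 2885.72 − 3300 − 367.8·4.1 = 0 → P_y = 1922 N.
ΣF_x = 0: no horizontal applied forces, so P_x = 0.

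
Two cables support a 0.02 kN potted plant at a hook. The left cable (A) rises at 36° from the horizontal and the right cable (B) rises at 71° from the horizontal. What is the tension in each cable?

T_A = 0.006809 kN, T_B = 0.01692 kN

ΣF_x = 0: −T_A·cos36° + T_B·cos71° = 0 → T_B = 2.48494·T_A.
ΣF_y = 0: T_A·sin36° + T_B·sin71° = 0.02.
Substitute: T_A·(0.587785 + 2.48494·0.945519) = 0.02 → T_A = 0.00680887 ≈ 0.006809 kN.
Then T_B = 2.48494 × 0.00680887 = 0.01692 kN.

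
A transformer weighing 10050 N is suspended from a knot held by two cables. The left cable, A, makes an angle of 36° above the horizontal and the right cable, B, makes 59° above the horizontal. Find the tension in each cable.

ΣF_x = 0: −T_A·cos36° + T_B·cos59° = 0 → T_B = 1.57079·T_A.
ΣF_y = 0: T_A·sin36° + T_B·sin59° = 10050.
Substitute: T_A·(0.587785 + 1.57079·0.857167) = 10050 → T_A = 5195.91 ≈ 5196 N.
Then T_B = 1.57079 × 5195.91 = 8162 N.

T_A = 5196 N, T_B = 8162 N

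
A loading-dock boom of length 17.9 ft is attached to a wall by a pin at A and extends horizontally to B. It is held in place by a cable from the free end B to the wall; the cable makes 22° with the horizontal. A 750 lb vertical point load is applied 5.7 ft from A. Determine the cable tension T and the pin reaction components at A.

T = 637.5 lb, A_x = 591.1 lb, A_y = 511.2 lb

ΣM about A: T·sin22°·17.9 − 750·5.7 = 0 → T = 4275/(17.9·0.374607) = 637.54 ≈ 637.5 lb.
ΣF_x = 0: A_x − T·cos22° = 0 → A_x = 637.54 × 0.927184 = 591.1 lb.
ΣF_y = 0: A_y + T·sin22° − 750 = 0 → A_y = 750 − 637.54 × 0.374607 = 511.2 lb.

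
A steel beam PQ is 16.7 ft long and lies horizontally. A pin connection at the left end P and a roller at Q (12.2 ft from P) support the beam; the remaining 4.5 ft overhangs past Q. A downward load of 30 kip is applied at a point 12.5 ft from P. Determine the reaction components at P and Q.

ΣM about P: Q_y·12.2 − 30·12.5 = 0 → Q_y = 375/12.2 = 30.7377 ≈ 30.74 kip.
ΣF_y = 0: P_y + 30.7377 − 30 = 0 → P_y = -0.7377 kip.
ΣF_x = 0: no horizontal applied forces, so P_x = 0.

P_x = 0, P_y = -0.7377 kip, Q_y = 30.74 kip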